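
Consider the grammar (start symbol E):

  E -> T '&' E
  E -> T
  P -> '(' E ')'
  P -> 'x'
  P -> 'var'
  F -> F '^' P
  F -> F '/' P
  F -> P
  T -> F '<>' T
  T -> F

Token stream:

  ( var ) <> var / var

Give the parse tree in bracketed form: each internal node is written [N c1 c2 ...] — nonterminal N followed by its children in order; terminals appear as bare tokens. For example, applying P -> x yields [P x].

E
T
F <> T
P <> T
( E ) <> T
( T ) <> T
( F ) <> T
( P ) <> T
( var ) <> T
( var ) <> F
( var ) <> F / P
( var ) <> P / P
( var ) <> var / P
( var ) <> var / var

[E [T [F [P ( [E [T [F [P var]]]] )]] <> [T [F [F [P var]] / [P var]]]]]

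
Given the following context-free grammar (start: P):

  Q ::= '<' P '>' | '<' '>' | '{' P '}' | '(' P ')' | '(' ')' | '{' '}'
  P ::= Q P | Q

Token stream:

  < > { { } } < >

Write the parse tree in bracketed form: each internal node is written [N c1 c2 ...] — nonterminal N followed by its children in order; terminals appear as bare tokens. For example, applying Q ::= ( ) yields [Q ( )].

[P [Q < >] [P [Q { [P [Q { }]] }] [P [Q < >]]]]

P
Q P
< > P
< > Q P
< > { P } P
< > { Q } P
< > { { } } P
< > { { } } Q
< > { { } } < >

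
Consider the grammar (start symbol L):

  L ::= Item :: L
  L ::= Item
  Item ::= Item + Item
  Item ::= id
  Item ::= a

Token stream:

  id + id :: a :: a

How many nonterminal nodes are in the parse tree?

8

[L [Item [Item id] + [Item id]] :: [L [Item a] :: [L [Item a]]]]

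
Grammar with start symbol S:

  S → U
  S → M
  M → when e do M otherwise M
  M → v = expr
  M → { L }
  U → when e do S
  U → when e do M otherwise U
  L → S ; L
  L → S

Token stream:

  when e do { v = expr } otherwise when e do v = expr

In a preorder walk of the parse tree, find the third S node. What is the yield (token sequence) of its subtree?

[S [U when e do [M { [L [S [M v = expr]]] }] otherwise [U when e do [S [M v = expr]]]]]

v = expr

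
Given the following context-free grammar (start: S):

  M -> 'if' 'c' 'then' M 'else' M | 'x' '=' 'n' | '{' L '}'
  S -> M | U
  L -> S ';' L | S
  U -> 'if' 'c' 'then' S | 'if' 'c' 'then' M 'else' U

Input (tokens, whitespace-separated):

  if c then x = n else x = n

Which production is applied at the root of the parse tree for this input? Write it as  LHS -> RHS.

[S [M if c then [M x = n] else [M x = n]]]

S -> M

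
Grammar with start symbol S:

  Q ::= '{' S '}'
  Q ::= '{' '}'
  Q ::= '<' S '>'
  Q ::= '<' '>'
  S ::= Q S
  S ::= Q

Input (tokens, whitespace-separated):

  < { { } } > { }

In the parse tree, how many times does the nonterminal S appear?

4

[S [Q < [S [Q { [S [Q { }]] }]] >] [S [Q { }]]]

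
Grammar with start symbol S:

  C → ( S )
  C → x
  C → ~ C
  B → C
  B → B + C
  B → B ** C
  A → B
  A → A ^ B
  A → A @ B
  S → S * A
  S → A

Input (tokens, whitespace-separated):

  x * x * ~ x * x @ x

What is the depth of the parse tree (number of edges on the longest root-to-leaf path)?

7

[S [S [S [S [A [B [C x]]]] * [A [B [C x]]]] * [A [B [C ~ [C x]]]]] * [A [A [B [C x]]] @ [B [C x]]]]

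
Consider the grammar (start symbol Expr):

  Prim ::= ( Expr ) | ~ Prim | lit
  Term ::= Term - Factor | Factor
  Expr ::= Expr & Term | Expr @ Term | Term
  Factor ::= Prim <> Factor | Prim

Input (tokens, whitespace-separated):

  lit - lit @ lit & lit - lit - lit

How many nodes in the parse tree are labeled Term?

[Expr [Expr [Expr [Term [Term [Factor [Prim lit]]] - [Factor [Prim lit]]]] @ [Term [Factor [Prim lit]]]] & [Term [Term [Term [Factor [Prim lit]]] - [Factor [Prim lit]]] - [Factor [Prim lit]]]]

6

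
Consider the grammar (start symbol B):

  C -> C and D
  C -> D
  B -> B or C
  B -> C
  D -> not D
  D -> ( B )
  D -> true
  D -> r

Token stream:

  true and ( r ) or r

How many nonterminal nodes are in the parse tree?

[B [B [C [C [D true]] and [D ( [B [C [D r]]] )]]] or [C [D r]]]

11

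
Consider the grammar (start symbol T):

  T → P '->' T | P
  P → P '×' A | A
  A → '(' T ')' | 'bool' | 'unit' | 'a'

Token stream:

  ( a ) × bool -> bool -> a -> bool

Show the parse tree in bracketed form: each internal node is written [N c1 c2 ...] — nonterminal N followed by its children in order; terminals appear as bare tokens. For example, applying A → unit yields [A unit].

[T [P [P [A ( [T [P [A a]]] )]] × [A bool]] -> [T [P [A bool]] -> [T [P [A a]] -> [T [P [A bool]]]]]]

T
P -> T
P × A -> T
A × A -> T
( T ) × A -> T
( P ) × A -> T
( A ) × A -> T
( a ) × A -> T
( a ) × bool -> T
( a ) × bool -> P -> T
( a ) × bool -> A -> T
( a ) × bool -> bool -> T
( a ) × bool -> bool -> P -> T
( a ) × bool -> bool -> A -> T
( a ) × bool -> bool -> a -> T
( a ) × bool -> bool -> a -> P
( a ) × bool -> bool -> a -> A
( a ) × bool -> bool -> a -> bool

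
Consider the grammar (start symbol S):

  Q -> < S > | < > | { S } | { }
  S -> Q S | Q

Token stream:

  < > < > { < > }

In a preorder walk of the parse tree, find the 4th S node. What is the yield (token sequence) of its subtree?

< >

[S [Q < >] [S [Q < >] [S [Q { [S [Q < >]] }]]]]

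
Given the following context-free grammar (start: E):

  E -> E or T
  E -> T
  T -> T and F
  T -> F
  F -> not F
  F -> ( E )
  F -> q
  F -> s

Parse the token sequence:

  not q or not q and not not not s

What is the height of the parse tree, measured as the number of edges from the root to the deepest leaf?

[E [E [T [F not [F q]]]] or [T [T [F not [F q]]] and [F not [F not [F not [F s]]]]]]

6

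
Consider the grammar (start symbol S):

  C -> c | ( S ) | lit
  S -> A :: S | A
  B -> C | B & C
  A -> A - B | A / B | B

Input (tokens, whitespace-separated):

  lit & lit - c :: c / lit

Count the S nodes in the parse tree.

[S [A [A [B [B [C lit]] & [C lit]]] - [B [C c]]] :: [S [A [A [B [C c]]] / [B [C lit]]]]]

2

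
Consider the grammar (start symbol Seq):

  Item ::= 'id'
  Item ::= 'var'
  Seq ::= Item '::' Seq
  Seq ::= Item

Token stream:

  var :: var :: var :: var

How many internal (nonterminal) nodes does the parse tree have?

8

[Seq [Item var] :: [Seq [Item var] :: [Seq [Item var] :: [Seq [Item var]]]]]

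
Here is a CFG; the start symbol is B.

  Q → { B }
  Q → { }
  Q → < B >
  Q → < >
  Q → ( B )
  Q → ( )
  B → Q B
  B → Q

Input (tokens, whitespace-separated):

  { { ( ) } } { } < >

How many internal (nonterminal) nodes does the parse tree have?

10

[B [Q { [B [Q { [B [Q ( )]] }]] }] [B [Q { }] [B [Q < >]]]]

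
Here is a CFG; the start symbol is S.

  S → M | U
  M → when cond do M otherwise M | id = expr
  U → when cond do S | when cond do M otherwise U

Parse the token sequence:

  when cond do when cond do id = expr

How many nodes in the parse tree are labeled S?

3

[S [U when cond do [S [U when cond do [S [M id = expr]]]]]]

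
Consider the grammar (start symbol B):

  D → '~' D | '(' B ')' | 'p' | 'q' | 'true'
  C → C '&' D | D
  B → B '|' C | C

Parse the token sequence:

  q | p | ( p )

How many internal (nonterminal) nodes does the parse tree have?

12

[B [B [B [C [D q]]] | [C [D p]]] | [C [D ( [B [C [D p]]] )]]]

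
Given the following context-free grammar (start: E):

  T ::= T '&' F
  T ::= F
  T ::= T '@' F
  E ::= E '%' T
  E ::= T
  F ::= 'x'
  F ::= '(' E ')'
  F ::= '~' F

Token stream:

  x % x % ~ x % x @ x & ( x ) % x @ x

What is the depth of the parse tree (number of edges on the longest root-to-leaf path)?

7

[E [E [E [E [E [T [F x]]] % [T [F x]]] % [T [F ~ [F x]]]] % [T [T [T [F x]] @ [F x]] & [F ( [E [T [F x]]] )]]] % [T [T [F x]] @ [F x]]]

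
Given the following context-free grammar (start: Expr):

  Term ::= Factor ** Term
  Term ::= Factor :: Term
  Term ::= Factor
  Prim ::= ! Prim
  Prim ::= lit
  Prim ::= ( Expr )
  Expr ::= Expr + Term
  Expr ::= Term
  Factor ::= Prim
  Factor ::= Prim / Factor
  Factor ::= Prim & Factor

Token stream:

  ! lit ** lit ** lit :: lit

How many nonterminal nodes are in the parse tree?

14

[Expr [Term [Factor [Prim ! [Prim lit]]] ** [Term [Factor [Prim lit]] ** [Term [Factor [Prim lit]] :: [Term [Factor [Prim lit]]]]]]]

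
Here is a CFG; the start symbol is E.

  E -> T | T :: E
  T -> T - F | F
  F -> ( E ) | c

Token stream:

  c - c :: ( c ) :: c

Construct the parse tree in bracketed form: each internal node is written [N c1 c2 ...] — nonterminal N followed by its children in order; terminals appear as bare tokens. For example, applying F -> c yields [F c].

[E [T [T [F c]] - [F c]] :: [E [T [F ( [E [T [F c]]] )]] :: [E [T [F c]]]]]

E
T :: E
T - F :: E
F - F :: E
c - F :: E
c - c :: E
c - c :: T :: E
c - c :: F :: E
c - c :: ( E ) :: E
c - c :: ( T ) :: E
c - c :: ( F ) :: E
c - c :: ( c ) :: E
c - c :: ( c ) :: T
c - c :: ( c ) :: F
c - c :: ( c ) :: c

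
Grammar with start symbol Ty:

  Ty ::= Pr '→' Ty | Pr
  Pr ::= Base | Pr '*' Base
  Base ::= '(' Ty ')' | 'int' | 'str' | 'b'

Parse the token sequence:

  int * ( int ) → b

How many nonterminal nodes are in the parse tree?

11

[Ty [Pr [Pr [Base int]] * [Base ( [Ty [Pr [Base int]]] )]] → [Ty [Pr [Base b]]]]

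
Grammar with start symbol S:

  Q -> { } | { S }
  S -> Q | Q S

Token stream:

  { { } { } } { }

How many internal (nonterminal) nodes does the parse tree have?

8

[S [Q { [S [Q { }] [S [Q { }]]] }] [S [Q { }]]]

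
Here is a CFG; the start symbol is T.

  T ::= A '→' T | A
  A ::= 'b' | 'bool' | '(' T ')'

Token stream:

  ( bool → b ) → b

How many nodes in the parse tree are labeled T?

4

[T [A ( [T [A bool] → [T [A b]]] )] → [T [A b]]]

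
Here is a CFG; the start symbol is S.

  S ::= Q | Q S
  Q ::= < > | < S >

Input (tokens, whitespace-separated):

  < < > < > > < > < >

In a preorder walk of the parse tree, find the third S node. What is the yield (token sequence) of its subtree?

< >

[S [Q < [S [Q < >] [S [Q < >]]] >] [S [Q < >] [S [Q < >]]]]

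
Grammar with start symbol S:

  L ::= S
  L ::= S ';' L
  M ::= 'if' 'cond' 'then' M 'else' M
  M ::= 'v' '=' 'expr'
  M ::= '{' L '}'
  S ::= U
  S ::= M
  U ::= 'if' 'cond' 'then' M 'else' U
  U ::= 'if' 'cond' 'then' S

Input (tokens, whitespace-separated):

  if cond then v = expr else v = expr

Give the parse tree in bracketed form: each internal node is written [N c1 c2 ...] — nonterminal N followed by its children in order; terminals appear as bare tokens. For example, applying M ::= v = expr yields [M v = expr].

S
M
if cond then M else M
if cond then v = expr else M
if cond then v = expr else v = expr

[S [M if cond then [M v = expr] else [M v = expr]]]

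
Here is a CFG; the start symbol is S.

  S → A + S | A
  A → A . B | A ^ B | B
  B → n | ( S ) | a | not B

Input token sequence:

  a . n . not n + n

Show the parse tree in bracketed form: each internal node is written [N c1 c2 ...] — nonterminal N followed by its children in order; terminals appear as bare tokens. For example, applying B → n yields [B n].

[S [A [A [A [B a]] . [B n]] . [B not [B n]]] + [S [A [B n]]]]

S
A + S
A . B + S
A . B . B + S
B . B . B + S
a . B . B + S
a . n . B + S
a . n . not B + S
a . n . not n + S
a . n . not n + A
a . n . not n + B
a . n . not n + n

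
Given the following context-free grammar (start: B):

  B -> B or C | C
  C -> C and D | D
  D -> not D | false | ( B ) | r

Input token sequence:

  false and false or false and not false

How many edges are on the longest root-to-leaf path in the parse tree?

[B [B [C [C [D false]] and [D false]]] or [C [C [D false]] and [D not [D false]]]]

5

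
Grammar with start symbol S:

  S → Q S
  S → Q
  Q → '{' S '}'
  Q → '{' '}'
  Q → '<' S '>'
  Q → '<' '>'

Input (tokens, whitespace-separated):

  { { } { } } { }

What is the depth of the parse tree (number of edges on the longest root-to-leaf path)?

5

[S [Q { [S [Q { }] [S [Q { }]]] }] [S [Q { }]]]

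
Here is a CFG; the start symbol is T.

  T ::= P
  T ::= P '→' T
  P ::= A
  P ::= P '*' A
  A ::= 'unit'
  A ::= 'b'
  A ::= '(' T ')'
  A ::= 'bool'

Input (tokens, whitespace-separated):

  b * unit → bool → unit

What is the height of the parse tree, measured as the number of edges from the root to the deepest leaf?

[T [P [P [A b]] * [A unit]] → [T [P [A bool]] → [T [P [A unit]]]]]

5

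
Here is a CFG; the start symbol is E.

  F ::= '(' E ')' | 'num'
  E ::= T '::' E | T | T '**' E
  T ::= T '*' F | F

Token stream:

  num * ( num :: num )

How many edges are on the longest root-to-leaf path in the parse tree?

7

[E [T [T [F num]] * [F ( [E [T [F num]] :: [E [T [F num]]]] )]]]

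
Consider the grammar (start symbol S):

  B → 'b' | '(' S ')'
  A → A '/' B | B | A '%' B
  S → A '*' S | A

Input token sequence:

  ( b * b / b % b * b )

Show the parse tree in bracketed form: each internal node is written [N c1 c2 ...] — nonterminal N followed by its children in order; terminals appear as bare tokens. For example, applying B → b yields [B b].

S
A
B
( S )
( A * S )
( B * S )
( b * S )
( b * A * S )
( b * A % B * S )
( b * A / B % B * S )
( b * B / B % B * S )
( b * b / B % B * S )
( b * b / b % B * S )
( b * b / b % b * S )
( b * b / b % b * A )
( b * b / b % b * B )
( b * b / b % b * b )

[S [A [B ( [S [A [B b]] * [S [A [A [A [B b]] / [B b]] % [B b]] * [S [A [B b]]]]] )]]]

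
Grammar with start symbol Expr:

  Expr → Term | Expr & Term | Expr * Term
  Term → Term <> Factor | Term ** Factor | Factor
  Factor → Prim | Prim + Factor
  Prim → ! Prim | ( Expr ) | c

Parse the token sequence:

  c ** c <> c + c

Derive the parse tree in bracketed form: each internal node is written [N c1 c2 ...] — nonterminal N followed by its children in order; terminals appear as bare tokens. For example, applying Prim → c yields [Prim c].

Expr
Term
Term <> Factor
Term ** Factor <> Factor
Factor ** Factor <> Factor
Prim ** Factor <> Factor
c ** Factor <> Factor
c ** Prim <> Factor
c ** c <> Factor
c ** c <> Prim + Factor
c ** c <> c + Factor
c ** c <> c + Prim
c ** c <> c + c

[Expr [Term [Term [Term [Factor [Prim c]]] ** [Factor [Prim c]]] <> [Factor [Prim c] + [Factor [Prim c]]]]]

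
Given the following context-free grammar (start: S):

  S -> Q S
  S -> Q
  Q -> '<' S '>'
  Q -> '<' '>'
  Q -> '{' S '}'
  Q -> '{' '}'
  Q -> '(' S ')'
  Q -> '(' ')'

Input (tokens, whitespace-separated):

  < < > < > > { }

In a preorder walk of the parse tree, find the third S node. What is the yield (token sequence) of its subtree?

< >

[S [Q < [S [Q < >] [S [Q < >]]] >] [S [Q { }]]]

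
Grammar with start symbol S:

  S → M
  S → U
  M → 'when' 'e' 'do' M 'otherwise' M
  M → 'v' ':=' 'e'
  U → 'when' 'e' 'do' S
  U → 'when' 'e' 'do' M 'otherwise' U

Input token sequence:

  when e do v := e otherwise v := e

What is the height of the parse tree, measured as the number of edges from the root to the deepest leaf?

3

[S [M when e do [M v := e] otherwise [M v := e]]]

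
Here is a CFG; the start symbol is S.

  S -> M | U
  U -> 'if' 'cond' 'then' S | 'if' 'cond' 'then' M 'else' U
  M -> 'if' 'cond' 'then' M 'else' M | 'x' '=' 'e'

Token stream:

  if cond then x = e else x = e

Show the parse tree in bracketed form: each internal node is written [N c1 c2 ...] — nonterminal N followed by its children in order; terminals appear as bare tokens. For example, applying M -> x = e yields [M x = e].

S
M
if cond then M else M
if cond then x = e else M
if cond then x = e else x = e

[S [M if cond then [M x = e] else [M x = e]]]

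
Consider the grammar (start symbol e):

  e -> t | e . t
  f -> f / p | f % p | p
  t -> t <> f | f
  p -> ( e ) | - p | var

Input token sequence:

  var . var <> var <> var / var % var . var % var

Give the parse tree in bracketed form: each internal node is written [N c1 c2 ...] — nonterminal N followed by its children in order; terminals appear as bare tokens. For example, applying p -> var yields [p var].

[e [e [e [t [f [p var]]]] . [t [t [t [f [p var]]] <> [f [p var]]] <> [f [f [f [p var]] / [p var]] % [p var]]]] . [t [f [f [p var]] % [p var]]]]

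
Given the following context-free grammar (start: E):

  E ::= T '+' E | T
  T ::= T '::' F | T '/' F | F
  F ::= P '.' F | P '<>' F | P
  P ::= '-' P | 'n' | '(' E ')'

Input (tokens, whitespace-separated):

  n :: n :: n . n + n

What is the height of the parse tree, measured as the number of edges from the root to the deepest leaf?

6

[E [T [T [T [F [P n]]] :: [F [P n]]] :: [F [P n] . [F [P n]]]] + [E [T [F [P n]]]]]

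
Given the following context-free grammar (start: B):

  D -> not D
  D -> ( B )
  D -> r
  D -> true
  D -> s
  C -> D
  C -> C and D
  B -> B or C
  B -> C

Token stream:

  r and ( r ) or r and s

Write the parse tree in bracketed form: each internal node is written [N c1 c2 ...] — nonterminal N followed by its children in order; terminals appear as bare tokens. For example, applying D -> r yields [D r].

B
B or C
C or C
C and D or C
D and D or C
r and D or C
r and ( B ) or C
r and ( C ) or C
r and ( D ) or C
r and ( r ) or C
r and ( r ) or C and D
r and ( r ) or D and D
r and ( r ) or r and D
r and ( r ) or r and s

[B [B [C [C [D r]] and [D ( [B [C [D r]]] )]]] or [C [C [D r]] and [D s]]]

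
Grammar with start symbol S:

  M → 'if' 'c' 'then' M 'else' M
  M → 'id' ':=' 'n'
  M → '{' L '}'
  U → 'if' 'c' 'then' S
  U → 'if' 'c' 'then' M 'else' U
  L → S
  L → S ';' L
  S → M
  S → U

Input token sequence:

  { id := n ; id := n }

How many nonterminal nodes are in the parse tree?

8

[S [M { [L [S [M id := n]] ; [L [S [M id := n]]]] }]]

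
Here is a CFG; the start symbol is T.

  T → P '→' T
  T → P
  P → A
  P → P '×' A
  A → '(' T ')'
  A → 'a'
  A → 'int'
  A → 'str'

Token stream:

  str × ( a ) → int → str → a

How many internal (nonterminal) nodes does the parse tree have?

[T [P [P [A str]] × [A ( [T [P [A a]]] )]] → [T [P [A int]] → [T [P [A str]] → [T [P [A a]]]]]]

17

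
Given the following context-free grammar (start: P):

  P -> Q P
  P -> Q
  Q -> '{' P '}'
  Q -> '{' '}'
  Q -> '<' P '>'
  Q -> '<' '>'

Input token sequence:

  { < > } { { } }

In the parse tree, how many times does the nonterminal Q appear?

[P [Q { [P [Q < >]] }] [P [Q { [P [Q { }]] }]]]

4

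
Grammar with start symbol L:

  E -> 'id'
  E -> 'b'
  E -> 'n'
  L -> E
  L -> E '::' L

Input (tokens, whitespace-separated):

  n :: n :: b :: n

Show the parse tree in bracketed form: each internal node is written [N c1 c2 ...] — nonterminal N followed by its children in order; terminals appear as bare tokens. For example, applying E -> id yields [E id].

[L [E n] :: [L [E n] :: [L [E b] :: [L [E n]]]]]

L
E :: L
n :: L
n :: E :: L
n :: n :: L
n :: n :: E :: L
n :: n :: b :: L
n :: n :: b :: E
n :: n :: b :: n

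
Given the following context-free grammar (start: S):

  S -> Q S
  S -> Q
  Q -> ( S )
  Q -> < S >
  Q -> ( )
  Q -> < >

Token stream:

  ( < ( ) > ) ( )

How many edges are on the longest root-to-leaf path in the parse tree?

6

[S [Q ( [S [Q < [S [Q ( )]] >]] )] [S [Q ( )]]]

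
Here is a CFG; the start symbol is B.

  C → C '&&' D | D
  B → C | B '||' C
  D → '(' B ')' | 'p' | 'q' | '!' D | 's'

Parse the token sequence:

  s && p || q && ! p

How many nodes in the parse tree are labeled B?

2

[B [B [C [C [D s]] && [D p]]] || [C [C [D q]] && [D ! [D p]]]]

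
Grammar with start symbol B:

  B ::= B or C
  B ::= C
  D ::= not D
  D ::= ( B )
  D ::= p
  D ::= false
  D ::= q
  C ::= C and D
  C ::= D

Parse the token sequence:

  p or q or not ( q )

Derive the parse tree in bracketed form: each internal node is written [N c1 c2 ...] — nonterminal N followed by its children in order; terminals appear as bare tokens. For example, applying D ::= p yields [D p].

B
B or C
B or C or C
C or C or C
D or C or C
p or C or C
p or D or C
p or q or C
p or q or D
p or q or not D
p or q or not ( B )
p or q or not ( C )
p or q or not ( D )
p or q or not ( q )

[B [B [B [C [D p]]] or [C [D q]]] or [C [D not [D ( [B [C [D q]]] )]]]]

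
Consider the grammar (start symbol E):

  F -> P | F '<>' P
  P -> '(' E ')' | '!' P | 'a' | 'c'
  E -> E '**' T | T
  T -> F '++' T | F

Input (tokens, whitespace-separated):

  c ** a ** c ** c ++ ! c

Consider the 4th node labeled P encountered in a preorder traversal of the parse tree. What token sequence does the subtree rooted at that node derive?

[E [E [E [E [T [F [P c]]]] ** [T [F [P a]]]] ** [T [F [P c]]]] ** [T [F [P c]] ++ [T [F [P ! [P c]]]]]]

c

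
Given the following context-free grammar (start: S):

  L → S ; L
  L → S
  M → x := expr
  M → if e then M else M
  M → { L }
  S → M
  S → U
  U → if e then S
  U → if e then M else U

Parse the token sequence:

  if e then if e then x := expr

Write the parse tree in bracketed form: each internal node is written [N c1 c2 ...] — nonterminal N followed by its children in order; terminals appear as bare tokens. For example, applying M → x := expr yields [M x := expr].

[S [U if e then [S [U if e then [S [M x := expr]]]]]]

S
U
if e then S
if e then U
if e then if e then S
if e then if e then M
if e then if e then x := expr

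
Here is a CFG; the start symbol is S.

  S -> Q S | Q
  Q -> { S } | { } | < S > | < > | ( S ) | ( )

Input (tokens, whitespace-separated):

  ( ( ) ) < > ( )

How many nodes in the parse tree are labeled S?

4

[S [Q ( [S [Q ( )]] )] [S [Q < >] [S [Q ( )]]]]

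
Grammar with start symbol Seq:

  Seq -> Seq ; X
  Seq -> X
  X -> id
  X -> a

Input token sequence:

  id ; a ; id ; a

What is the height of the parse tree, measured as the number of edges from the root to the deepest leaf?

[Seq [Seq [Seq [Seq [X id]] ; [X a]] ; [X id]] ; [X a]]

5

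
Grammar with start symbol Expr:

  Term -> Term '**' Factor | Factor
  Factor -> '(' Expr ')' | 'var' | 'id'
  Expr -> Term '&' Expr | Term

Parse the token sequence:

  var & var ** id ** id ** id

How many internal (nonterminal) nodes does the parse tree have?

12

[Expr [Term [Factor var]] & [Expr [Term [Term [Term [Term [Factor var]] ** [Factor id]] ** [Factor id]] ** [Factor id]]]]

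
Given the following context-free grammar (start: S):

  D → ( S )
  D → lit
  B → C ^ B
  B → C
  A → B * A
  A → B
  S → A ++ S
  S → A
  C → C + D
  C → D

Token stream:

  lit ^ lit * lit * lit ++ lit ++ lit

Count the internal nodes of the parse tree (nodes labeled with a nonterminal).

26

[S [A [B [C [D lit]] ^ [B [C [D lit]]]] * [A [B [C [D lit]]] * [A [B [C [D lit]]]]]] ++ [S [A [B [C [D lit]]]] ++ [S [A [B [C [D lit]]]]]]]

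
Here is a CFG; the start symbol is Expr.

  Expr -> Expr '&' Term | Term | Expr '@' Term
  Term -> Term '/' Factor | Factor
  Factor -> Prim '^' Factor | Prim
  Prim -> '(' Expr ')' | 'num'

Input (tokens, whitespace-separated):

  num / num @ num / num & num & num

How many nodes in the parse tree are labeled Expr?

4

[Expr [Expr [Expr [Expr [Term [Term [Factor [Prim num]]] / [Factor [Prim num]]]] @ [Term [Term [Factor [Prim num]]] / [Factor [Prim num]]]] & [Term [Factor [Prim num]]]] & [Term [Factor [Prim num]]]]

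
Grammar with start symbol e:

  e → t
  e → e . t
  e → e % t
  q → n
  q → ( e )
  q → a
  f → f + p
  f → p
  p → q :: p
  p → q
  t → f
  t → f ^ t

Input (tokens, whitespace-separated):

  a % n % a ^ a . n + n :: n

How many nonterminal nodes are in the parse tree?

29

[e [e [e [e [t [f [p [q a]]]]] % [t [f [p [q n]]]]] % [t [f [p [q a]]] ^ [t [f [p [q a]]]]]] . [t [f [f [p [q n]]] + [p [q n] :: [p [q n]]]]]]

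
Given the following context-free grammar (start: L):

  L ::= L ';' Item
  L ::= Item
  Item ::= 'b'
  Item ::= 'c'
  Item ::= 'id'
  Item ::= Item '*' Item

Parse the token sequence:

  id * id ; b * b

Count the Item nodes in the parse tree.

[L [L [Item [Item id] * [Item id]]] ; [Item [Item b] * [Item b]]]

6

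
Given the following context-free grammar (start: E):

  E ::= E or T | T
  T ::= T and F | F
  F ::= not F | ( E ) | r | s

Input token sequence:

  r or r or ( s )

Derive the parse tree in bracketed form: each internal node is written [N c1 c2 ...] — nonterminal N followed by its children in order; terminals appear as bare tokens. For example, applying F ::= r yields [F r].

[E [E [E [T [F r]]] or [T [F r]]] or [T [F ( [E [T [F s]]] )]]]

E
E or T
E or T or T
T or T or T
F or T or T
r or T or T
r or F or T
r or r or T
r or r or F
r or r or ( E )
r or r or ( T )
r or r or ( F )
r or r or ( s )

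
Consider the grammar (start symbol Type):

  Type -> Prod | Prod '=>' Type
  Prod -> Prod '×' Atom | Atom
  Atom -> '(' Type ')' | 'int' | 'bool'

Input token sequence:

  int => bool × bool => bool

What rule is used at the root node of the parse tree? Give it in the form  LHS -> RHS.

Type -> Prod '=>' Type

[Type [Prod [Atom int]] => [Type [Prod [Prod [Atom bool]] × [Atom bool]] => [Type [Prod [Atom bool]]]]]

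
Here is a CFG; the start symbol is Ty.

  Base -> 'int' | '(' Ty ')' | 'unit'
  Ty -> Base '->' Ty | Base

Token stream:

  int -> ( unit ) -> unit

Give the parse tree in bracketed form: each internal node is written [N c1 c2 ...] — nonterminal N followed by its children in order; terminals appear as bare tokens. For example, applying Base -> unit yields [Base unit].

Ty
Base -> Ty
int -> Ty
int -> Base -> Ty
int -> ( Ty ) -> Ty
int -> ( Base ) -> Ty
int -> ( unit ) -> Ty
int -> ( unit ) -> Base
int -> ( unit ) -> unit

[Ty [Base int] -> [Ty [Base ( [Ty [Base unit]] )] -> [Ty [Base unit]]]]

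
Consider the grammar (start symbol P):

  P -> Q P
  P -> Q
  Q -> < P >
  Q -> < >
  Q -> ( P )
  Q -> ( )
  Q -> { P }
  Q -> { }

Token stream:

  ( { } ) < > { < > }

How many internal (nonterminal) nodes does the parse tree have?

[P [Q ( [P [Q { }]] )] [P [Q < >] [P [Q { [P [Q < >]] }]]]]

10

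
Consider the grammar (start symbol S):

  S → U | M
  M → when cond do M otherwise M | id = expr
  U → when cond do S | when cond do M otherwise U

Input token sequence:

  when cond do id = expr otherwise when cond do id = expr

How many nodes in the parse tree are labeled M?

[S [U when cond do [M id = expr] otherwise [U when cond do [S [M id = expr]]]]]

2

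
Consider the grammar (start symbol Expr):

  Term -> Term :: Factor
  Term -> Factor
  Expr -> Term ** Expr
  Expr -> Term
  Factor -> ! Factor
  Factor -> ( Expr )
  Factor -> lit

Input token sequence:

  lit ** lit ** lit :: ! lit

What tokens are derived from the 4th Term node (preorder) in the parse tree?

lit

[Expr [Term [Factor lit]] ** [Expr [Term [Factor lit]] ** [Expr [Term [Term [Factor lit]] :: [Factor ! [Factor lit]]]]]]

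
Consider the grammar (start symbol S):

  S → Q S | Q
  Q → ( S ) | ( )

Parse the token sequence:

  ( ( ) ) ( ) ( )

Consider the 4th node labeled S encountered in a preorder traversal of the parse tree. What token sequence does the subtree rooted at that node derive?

( )

[S [Q ( [S [Q ( )]] )] [S [Q ( )] [S [Q ( )]]]]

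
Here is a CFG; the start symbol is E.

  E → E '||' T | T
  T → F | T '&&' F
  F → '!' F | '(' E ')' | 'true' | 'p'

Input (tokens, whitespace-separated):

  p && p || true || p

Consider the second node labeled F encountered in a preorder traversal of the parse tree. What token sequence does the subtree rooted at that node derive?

[E [E [E [T [T [F p]] && [F p]]] || [T [F true]]] || [T [F p]]]

p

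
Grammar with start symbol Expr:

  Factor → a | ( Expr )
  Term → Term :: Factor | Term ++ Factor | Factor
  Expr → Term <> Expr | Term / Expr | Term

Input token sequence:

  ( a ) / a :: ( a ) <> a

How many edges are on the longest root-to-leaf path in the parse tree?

[Expr [Term [Factor ( [Expr [Term [Factor a]]] )]] / [Expr [Term [Term [Factor a]] :: [Factor ( [Expr [Term [Factor a]]] )]] <> [Expr [Term [Factor a]]]]]

7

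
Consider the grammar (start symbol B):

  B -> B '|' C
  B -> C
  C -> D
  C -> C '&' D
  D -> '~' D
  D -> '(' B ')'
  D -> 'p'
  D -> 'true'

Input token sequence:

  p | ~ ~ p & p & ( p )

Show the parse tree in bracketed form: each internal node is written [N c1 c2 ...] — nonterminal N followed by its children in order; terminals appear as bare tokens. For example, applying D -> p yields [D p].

[B [B [C [D p]]] | [C [C [C [D ~ [D ~ [D p]]]] & [D p]] & [D ( [B [C [D p]]] )]]]

B
B | C
C | C
D | C
p | C
p | C & D
p | C & D & D
p | D & D & D
p | ~ D & D & D
p | ~ ~ D & D & D
p | ~ ~ p & D & D
p | ~ ~ p & p & D
p | ~ ~ p & p & ( B )
p | ~ ~ p & p & ( C )
p | ~ ~ p & p & ( D )
p | ~ ~ p & p & ( p )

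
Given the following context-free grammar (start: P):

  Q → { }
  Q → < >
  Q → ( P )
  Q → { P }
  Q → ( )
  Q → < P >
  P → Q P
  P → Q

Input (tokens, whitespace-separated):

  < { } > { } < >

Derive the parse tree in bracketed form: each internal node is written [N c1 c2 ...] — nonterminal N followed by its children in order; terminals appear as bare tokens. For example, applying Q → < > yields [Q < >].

P
Q P
< P > P
< Q > P
< { } > P
< { } > Q P
< { } > { } P
< { } > { } Q
< { } > { } < >

[P [Q < [P [Q { }]] >] [P [Q { }] [P [Q < >]]]]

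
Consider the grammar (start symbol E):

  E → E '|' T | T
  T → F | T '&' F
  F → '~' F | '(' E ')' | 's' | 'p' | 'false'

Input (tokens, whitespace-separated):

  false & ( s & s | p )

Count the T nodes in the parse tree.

[E [T [T [F false]] & [F ( [E [E [T [T [F s]] & [F s]]] | [T [F p]]] )]]]

5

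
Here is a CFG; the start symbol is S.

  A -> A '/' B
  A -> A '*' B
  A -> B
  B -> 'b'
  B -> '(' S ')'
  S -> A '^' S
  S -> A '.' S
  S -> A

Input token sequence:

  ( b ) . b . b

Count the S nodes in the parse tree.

4

[S [A [B ( [S [A [B b]]] )]] . [S [A [B b]] . [S [A [B b]]]]]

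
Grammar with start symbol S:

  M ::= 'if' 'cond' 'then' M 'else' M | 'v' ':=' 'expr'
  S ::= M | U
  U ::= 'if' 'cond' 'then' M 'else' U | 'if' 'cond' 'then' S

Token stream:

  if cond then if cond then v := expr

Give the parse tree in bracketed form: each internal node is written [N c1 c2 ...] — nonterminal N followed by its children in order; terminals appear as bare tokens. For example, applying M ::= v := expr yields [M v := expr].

[S [U if cond then [S [U if cond then [S [M v := expr]]]]]]

S
U
if cond then S
if cond then U
if cond then if cond then S
if cond then if cond then M
if cond then if cond then v := expr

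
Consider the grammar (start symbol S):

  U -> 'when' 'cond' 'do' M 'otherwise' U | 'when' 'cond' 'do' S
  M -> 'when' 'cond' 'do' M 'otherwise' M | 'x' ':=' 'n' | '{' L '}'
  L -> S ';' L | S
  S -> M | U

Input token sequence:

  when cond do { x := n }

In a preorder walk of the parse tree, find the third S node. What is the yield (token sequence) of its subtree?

[S [U when cond do [S [M { [L [S [M x := n]]] }]]]]

x := n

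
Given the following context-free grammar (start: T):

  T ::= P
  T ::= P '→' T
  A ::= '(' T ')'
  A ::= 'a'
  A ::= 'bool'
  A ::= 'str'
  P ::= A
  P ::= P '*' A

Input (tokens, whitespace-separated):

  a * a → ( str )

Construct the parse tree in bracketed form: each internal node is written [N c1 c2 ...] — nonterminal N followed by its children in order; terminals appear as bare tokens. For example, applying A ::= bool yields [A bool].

T
P → T
P * A → T
A * A → T
a * A → T
a * a → T
a * a → P
a * a → A
a * a → ( T )
a * a → ( P )
a * a → ( A )
a * a → ( str )

[T [P [P [A a]] * [A a]] → [T [P [A ( [T [P [A str]]] )]]]]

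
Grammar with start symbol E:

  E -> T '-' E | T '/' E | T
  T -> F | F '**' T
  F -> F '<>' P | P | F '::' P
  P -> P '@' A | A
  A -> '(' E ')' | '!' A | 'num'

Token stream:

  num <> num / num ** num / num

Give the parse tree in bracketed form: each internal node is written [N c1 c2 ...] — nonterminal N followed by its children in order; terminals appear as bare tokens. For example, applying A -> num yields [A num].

E
T / E
F / E
F <> P / E
P <> P / E
A <> P / E
num <> P / E
num <> A / E
num <> num / E
num <> num / T / E
num <> num / F ** T / E
num <> num / P ** T / E
num <> num / A ** T / E
num <> num / num ** T / E
num <> num / num ** F / E
num <> num / num ** P / E
num <> num / num ** A / E
num <> num / num ** num / E
num <> num / num ** num / T
num <> num / num ** num / F
num <> num / num ** num / P
num <> num / num ** num / A
num <> num / num ** num / num

[E [T [F [F [P [A num]]] <> [P [A num]]]] / [E [T [F [P [A num]]] ** [T [F [P [A num]]]]] / [E [T [F [P [A num]]]]]]]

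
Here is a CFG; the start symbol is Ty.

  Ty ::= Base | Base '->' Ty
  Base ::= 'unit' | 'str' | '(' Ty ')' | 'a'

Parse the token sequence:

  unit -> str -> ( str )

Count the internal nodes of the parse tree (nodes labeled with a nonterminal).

8

[Ty [Base unit] -> [Ty [Base str] -> [Ty [Base ( [Ty [Base str]] )]]]]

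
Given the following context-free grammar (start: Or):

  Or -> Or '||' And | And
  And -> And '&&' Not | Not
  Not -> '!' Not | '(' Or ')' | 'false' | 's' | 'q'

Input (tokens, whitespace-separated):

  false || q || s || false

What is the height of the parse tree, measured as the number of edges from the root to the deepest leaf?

[Or [Or [Or [Or [And [Not false]]] || [And [Not q]]] || [And [Not s]]] || [And [Not false]]]

6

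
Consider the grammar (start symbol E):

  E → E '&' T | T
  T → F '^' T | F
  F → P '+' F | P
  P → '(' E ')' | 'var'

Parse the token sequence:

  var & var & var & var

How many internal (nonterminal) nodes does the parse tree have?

16

[E [E [E [E [T [F [P var]]]] & [T [F [P var]]]] & [T [F [P var]]]] & [T [F [P var]]]]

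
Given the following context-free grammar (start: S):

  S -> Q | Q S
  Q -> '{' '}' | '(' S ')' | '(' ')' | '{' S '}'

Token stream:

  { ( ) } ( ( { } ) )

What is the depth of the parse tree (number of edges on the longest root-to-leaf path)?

7

[S [Q { [S [Q ( )]] }] [S [Q ( [S [Q ( [S [Q { }]] )]] )]]]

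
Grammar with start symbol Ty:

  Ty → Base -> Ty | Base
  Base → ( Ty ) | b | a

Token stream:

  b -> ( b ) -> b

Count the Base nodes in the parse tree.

4

[Ty [Base b] -> [Ty [Base ( [Ty [Base b]] )] -> [Ty [Base b]]]]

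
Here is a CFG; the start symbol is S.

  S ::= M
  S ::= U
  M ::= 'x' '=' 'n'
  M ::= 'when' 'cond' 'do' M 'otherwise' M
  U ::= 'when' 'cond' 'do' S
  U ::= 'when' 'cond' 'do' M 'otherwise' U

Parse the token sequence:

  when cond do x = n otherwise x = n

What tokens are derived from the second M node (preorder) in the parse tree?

x = n

[S [M when cond do [M x = n] otherwise [M x = n]]]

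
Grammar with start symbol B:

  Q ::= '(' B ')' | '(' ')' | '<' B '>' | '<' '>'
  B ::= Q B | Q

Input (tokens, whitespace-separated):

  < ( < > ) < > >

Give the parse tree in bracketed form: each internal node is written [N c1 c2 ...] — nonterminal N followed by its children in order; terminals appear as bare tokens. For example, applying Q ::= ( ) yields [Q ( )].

B
Q
< B >
< Q B >
< ( B ) B >
< ( Q ) B >
< ( < > ) B >
< ( < > ) Q >
< ( < > ) < > >

[B [Q < [B [Q ( [B [Q < >]] )] [B [Q < >]]] >]]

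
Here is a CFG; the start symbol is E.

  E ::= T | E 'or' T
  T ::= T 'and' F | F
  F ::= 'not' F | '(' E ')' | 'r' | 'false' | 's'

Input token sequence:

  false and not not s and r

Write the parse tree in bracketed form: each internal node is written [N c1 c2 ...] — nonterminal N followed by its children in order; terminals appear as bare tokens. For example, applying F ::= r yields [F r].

[E [T [T [T [F false]] and [F not [F not [F s]]]] and [F r]]]

E
T
T and F
T and F and F
F and F and F
false and F and F
false and not F and F
false and not not F and F
false and not not s and F
false and not not s and r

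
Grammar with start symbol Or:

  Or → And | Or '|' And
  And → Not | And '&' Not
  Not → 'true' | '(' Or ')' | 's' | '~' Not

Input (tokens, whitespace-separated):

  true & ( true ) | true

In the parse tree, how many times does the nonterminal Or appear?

[Or [Or [And [And [Not true]] & [Not ( [Or [And [Not true]]] )]]] | [And [Not true]]]

3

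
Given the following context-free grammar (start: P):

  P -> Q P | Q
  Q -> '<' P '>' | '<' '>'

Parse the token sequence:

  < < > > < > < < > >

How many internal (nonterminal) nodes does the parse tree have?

10

[P [Q < [P [Q < >]] >] [P [Q < >] [P [Q < [P [Q < >]] >]]]]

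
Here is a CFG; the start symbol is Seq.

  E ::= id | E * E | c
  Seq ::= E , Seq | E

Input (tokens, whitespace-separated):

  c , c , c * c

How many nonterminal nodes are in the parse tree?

8

[Seq [E c] , [Seq [E c] , [Seq [E [E c] * [E c]]]]]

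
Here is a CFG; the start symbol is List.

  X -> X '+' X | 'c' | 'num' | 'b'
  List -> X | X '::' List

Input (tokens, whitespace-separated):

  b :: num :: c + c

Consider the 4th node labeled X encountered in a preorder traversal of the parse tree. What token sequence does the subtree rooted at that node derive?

c

[List [X b] :: [List [X num] :: [List [X [X c] + [X c]]]]]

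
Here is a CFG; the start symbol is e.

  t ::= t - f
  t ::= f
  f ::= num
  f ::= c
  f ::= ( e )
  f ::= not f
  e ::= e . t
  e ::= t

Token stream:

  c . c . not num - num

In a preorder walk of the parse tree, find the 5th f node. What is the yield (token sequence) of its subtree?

[e [e [e [t [f c]]] . [t [f c]]] . [t [t [f not [f num]]] - [f num]]]

num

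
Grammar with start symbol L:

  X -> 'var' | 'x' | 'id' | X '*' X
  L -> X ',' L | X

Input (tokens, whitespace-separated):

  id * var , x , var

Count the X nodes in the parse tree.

[L [X [X id] * [X var]] , [L [X x] , [L [X var]]]]

5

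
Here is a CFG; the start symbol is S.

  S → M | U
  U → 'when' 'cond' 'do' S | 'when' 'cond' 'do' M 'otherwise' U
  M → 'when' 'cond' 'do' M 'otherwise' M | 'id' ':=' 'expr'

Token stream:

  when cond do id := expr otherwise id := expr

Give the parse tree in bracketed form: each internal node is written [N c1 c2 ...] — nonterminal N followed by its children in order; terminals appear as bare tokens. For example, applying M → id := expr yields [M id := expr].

S
M
when cond do M otherwise M
when cond do id := expr otherwise M
when cond do id := expr otherwise id := expr

[S [M when cond do [M id := expr] otherwise [M id := expr]]]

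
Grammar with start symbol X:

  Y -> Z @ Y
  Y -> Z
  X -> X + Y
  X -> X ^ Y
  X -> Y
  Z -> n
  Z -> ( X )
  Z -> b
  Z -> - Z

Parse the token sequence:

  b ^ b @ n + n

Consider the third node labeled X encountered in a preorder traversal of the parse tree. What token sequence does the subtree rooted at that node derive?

b

[X [X [X [Y [Z b]]] ^ [Y [Z b] @ [Y [Z n]]]] + [Y [Z n]]]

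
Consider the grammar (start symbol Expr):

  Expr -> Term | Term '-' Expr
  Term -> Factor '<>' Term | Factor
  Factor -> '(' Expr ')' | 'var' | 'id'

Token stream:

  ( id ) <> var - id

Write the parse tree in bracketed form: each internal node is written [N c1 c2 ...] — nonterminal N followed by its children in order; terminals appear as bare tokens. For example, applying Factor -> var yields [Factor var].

[Expr [Term [Factor ( [Expr [Term [Factor id]]] )] <> [Term [Factor var]]] - [Expr [Term [Factor id]]]]

Expr
Term - Expr
Factor <> Term - Expr
( Expr ) <> Term - Expr
( Term ) <> Term - Expr
( Factor ) <> Term - Expr
( id ) <> Term - Expr
( id ) <> Factor - Expr
( id ) <> var - Expr
( id ) <> var - Term
( id ) <> var - Factor
( id ) <> var - id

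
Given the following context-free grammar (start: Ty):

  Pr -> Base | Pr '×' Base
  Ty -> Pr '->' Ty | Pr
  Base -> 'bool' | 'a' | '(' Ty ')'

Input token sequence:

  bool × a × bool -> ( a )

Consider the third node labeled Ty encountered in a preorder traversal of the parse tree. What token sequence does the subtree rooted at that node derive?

a

[Ty [Pr [Pr [Pr [Base bool]] × [Base a]] × [Base bool]] -> [Ty [Pr [Base ( [Ty [Pr [Base a]]] )]]]]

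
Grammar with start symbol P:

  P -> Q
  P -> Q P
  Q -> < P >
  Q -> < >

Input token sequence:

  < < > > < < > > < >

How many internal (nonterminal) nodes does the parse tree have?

[P [Q < [P [Q < >]] >] [P [Q < [P [Q < >]] >] [P [Q < >]]]]

10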